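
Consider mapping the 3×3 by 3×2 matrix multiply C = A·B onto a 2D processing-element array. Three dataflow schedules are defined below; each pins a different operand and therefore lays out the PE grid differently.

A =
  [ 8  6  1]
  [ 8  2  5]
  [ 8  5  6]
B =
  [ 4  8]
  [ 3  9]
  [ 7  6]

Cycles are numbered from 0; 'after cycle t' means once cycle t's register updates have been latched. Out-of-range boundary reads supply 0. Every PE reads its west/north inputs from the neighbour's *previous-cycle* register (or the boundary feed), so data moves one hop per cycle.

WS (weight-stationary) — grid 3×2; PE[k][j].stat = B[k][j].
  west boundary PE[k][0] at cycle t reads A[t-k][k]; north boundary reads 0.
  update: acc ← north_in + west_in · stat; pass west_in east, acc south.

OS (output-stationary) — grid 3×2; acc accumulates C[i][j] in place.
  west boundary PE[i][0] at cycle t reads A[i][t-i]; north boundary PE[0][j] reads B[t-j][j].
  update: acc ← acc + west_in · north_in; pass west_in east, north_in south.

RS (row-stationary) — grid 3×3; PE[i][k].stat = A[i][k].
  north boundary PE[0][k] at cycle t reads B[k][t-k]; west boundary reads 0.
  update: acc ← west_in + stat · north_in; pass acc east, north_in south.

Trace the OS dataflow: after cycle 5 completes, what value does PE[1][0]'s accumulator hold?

OS on a 3×2 grid — tracing PE[1][0] and its feeders:
  cycle 0: PE[0][0] → acc 32, east 8, south 4
  cycle 0: PE[1][0] → acc 0, east 0, south 0
  cycle 1: PE[0][0] → acc 50, east 6, south 3
  cycle 1: PE[1][0] → acc 32, east 8, south 4
  cycle 2: PE[0][0] → acc 57, east 1, south 7
  cycle 2: PE[1][0] → acc 38, east 2, south 3
  cycle 3: PE[0][0] → acc 57, east 0, south 0
  cycle 3: PE[1][0] → acc 73, east 5, south 7
  cycle 4: PE[0][0] → acc 57, east 0, south 0
  cycle 4: PE[1][0] → acc 73, east 0, south 0
  cycle 5: PE[0][0] → acc 57, east 0, south 0
  cycle 5: PE[1][0] → acc 73, east 0, south 0

PE[1][0].acc = 73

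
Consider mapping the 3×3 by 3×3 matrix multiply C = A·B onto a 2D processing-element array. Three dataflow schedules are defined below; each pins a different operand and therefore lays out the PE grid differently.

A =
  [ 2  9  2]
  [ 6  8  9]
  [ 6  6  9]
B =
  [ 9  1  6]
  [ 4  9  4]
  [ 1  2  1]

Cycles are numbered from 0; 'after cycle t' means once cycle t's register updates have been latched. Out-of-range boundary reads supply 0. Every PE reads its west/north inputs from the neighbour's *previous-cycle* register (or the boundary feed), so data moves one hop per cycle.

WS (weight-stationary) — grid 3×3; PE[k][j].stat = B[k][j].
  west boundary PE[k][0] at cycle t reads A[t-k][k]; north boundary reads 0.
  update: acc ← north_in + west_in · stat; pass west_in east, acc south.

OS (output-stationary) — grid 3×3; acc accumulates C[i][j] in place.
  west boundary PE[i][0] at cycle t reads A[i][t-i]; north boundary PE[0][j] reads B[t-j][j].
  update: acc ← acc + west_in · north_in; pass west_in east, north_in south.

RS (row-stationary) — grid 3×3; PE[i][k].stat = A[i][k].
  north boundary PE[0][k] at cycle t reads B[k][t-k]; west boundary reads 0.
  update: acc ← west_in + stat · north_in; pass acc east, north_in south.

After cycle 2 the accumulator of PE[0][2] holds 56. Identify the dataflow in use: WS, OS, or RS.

WS [3×3] PE[0][2] across cycles:
  [0] (0,2) acc=0 (h:0 v:0)
  [1] (0,2) acc=0 (h:0 v:0)
  [2] (0,2) acc=12 (h:2 v:12)
OS [3×3] PE[0][2] across cycles:
  [0] (0,2) acc=0 (h:0 v:0)
  [1] (0,2) acc=0 (h:0 v:0)
  [2] (0,2) acc=12 (h:2 v:6)
RS [3×3] PE[0][2] across cycles:
  [0] (0,2) acc=0 (h:0 v:0)
  [1] (0,2) acc=0 (h:0 v:0)
  [2] (0,2) acc=56 (h:56 v:1)

dataflow = RS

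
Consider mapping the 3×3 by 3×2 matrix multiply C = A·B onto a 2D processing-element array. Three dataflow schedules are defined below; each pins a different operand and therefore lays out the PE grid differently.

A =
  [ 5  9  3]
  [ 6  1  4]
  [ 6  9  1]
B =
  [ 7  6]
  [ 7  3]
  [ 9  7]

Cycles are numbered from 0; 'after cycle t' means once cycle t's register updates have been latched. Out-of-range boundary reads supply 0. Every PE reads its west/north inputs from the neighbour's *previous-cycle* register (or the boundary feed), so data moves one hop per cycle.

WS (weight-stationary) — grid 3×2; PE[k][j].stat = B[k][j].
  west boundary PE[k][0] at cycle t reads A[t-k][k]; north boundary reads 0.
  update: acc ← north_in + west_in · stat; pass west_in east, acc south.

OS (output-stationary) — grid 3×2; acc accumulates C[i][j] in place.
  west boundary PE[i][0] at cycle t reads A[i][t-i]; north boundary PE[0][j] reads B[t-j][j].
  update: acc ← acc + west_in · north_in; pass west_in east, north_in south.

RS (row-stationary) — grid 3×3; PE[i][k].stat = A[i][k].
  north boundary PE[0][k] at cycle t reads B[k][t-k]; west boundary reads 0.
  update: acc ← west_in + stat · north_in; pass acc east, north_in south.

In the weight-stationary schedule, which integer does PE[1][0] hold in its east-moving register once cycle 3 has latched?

WS (3×2). Following PE[1][0] plus its west/north inputs:
  c0 r0c0: 35 / 5 / 35
  c0 r1c0: 0 / 0 / 0
  c1 r0c0: 42 / 6 / 42
  c1 r1c0: 98 / 9 / 98
  c2 r0c0: 42 / 6 / 42
  c2 r1c0: 49 / 1 / 49
  c3 r0c0: 0 / 0 / 0
  c3 r1c0: 105 / 9 / 105

register = 9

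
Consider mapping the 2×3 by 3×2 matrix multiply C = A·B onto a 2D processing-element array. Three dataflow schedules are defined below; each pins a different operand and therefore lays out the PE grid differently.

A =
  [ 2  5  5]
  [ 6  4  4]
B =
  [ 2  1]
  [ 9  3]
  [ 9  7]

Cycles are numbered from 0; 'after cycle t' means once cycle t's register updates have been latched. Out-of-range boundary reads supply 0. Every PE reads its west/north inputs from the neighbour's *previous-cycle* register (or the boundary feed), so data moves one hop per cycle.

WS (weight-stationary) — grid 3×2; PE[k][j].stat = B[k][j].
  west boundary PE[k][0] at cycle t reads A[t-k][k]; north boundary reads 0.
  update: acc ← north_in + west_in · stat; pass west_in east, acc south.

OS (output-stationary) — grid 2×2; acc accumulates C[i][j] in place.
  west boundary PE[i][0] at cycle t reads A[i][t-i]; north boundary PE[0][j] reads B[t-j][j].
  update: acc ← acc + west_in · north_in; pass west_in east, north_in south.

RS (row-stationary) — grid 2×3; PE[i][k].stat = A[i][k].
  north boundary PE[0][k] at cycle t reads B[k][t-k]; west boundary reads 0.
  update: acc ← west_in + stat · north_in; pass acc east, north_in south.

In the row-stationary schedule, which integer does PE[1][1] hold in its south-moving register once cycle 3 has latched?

register = 3

Tracing RS — 2×3 array, target PE[1][1]:
  [0] (0,1) acc=0 (h:0 v:0)
  [0] (1,0) acc=0 (h:0 v:0)
  [0] (1,1) acc=0 (h:0 v:0)
  [1] (0,1) acc=49 (h:49 v:9)
  [1] (1,0) acc=12 (h:12 v:2)
  [1] (1,1) acc=0 (h:0 v:0)
  [2] (0,1) acc=17 (h:17 v:3)
  [2] (1,0) acc=6 (h:6 v:1)
  [2] (1,1) acc=48 (h:48 v:9)
  [3] (0,1) acc=0 (h:0 v:0)
  [3] (1,0) acc=0 (h:0 v:0)
  [3] (1,1) acc=18 (h:18 v:3)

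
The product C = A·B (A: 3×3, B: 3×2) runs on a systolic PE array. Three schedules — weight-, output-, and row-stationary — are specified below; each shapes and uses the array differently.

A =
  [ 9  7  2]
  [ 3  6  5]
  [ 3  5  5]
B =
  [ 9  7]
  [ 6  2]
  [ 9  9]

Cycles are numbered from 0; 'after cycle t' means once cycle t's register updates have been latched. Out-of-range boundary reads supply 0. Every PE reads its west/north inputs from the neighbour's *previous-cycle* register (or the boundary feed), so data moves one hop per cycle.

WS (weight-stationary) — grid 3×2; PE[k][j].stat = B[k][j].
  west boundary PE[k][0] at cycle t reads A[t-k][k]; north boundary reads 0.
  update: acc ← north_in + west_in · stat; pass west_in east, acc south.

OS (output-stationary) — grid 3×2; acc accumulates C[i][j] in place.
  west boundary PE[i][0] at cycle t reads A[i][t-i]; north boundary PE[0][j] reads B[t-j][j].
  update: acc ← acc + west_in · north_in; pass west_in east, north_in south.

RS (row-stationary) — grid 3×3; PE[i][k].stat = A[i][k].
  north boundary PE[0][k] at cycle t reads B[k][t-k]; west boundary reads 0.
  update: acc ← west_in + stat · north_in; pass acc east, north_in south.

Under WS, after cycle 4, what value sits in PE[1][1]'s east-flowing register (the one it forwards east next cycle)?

register = 5

WS (3×2). Following PE[1][1] plus its west/north inputs:
  step 0 · PE0,1: acc=0; fwd→0 fwd↓0
  step 0 · PE1,0: acc=0; fwd→0 fwd↓0
  step 0 · PE1,1: acc=0; fwd→0 fwd↓0
  step 1 · PE0,1: acc=63; fwd→9 fwd↓63
  step 1 · PE1,0: acc=123; fwd→7 fwd↓123
  step 1 · PE1,1: acc=0; fwd→0 fwd↓0
  step 2 · PE0,1: acc=21; fwd→3 fwd↓21
  step 2 · PE1,0: acc=63; fwd→6 fwd↓63
  step 2 · PE1,1: acc=77; fwd→7 fwd↓77
  step 3 · PE0,1: acc=21; fwd→3 fwd↓21
  step 3 · PE1,0: acc=57; fwd→5 fwd↓57
  step 3 · PE1,1: acc=33; fwd→6 fwd↓33
  step 4 · PE0,1: acc=0; fwd→0 fwd↓0
  step 4 · PE1,0: acc=0; fwd→0 fwd↓0
  step 4 · PE1,1: acc=31; fwd→5 fwd↓31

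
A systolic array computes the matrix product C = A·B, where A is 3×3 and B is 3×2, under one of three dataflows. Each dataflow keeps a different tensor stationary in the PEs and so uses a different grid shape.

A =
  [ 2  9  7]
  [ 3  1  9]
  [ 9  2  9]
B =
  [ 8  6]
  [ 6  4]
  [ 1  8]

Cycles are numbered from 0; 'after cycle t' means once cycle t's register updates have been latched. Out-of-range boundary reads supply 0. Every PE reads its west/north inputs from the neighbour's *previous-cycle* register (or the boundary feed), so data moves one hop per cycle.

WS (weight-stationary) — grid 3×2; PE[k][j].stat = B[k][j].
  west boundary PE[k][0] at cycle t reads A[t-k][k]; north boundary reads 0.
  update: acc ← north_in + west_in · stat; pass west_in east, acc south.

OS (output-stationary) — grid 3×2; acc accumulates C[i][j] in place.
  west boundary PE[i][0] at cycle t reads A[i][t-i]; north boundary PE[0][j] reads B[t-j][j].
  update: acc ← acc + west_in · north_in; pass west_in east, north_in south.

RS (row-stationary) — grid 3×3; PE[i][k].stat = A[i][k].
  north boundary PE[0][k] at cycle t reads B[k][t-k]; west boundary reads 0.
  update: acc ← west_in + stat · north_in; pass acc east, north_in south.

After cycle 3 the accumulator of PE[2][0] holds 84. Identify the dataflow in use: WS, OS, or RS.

Under WS (3×2), PE[2][0]:
  t=0 PE[2][0]: acc=0 h=0 v=0
  t=1 PE[2][0]: acc=0 h=0 v=0
  t=2 PE[2][0]: acc=77 h=7 v=77
  t=3 PE[2][0]: acc=39 h=9 v=39
Under OS (3×2), PE[2][0]:
  t=0 PE[2][0]: acc=0 h=0 v=0
  t=1 PE[2][0]: acc=0 h=0 v=0
  t=2 PE[2][0]: acc=72 h=9 v=8
  t=3 PE[2][0]: acc=84 h=2 v=6
Under RS (3×3), PE[2][0]:
  t=0 PE[2][0]: acc=0 h=0 v=0
  t=1 PE[2][0]: acc=0 h=0 v=0
  t=2 PE[2][0]: acc=72 h=72 v=8
  t=3 PE[2][0]: acc=54 h=54 v=6

dataflow = OS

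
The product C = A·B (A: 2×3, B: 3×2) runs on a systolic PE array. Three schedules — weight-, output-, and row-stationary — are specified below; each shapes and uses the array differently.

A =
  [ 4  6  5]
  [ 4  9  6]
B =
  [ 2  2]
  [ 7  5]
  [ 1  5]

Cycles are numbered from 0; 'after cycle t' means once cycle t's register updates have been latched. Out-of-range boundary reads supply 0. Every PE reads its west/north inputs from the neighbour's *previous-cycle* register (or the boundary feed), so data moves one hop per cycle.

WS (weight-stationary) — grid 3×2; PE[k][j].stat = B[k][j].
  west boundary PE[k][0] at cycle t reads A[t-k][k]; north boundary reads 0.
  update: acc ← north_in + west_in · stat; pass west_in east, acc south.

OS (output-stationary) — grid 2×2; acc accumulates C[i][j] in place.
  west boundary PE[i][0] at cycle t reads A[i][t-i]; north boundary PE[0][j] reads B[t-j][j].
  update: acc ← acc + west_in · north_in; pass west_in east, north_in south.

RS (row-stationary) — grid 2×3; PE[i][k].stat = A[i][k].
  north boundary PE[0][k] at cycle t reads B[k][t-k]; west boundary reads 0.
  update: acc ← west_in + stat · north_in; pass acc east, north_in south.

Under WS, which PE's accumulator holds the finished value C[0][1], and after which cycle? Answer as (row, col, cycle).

WS — PE[2][1] is where C[0][1] collects:
  @0  [2,1]  acc 0  |  →0  ↓0
  @1  [2,1]  acc 0  |  →0  ↓0
  @2  [2,1]  acc 0  |  →0  ↓0
  @3  [2,1]  acc 63  |  →5  ↓63

(row, col, cycle) = (2, 1, 3)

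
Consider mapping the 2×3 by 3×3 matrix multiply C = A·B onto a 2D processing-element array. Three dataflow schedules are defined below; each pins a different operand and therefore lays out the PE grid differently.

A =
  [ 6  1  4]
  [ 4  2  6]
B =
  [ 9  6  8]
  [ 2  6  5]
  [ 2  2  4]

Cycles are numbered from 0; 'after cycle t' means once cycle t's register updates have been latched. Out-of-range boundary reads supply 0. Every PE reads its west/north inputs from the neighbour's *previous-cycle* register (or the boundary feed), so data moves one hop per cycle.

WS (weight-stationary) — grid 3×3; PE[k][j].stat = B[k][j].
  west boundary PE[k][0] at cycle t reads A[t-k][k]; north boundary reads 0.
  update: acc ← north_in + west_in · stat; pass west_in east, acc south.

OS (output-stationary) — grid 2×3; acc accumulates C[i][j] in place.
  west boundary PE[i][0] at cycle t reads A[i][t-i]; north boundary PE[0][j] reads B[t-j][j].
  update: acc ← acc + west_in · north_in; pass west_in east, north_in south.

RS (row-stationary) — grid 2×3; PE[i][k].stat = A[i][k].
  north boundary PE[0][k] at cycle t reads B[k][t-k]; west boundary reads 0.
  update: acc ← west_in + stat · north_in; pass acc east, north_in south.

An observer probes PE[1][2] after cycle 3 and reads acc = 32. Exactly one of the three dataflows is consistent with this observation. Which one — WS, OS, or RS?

dataflow = OS

— WS: 3×3; PE[1][2] trace:
  [0] (1,2) acc=0 (h:0 v:0)
  [1] (1,2) acc=0 (h:0 v:0)
  [2] (1,2) acc=0 (h:0 v:0)
  [3] (1,2) acc=53 (h:1 v:53)
— OS: 2×3; PE[1][2] trace:
  [0] (1,2) acc=0 (h:0 v:0)
  [1] (1,2) acc=0 (h:0 v:0)
  [2] (1,2) acc=0 (h:0 v:0)
  [3] (1,2) acc=32 (h:4 v:8)
— RS: 2×3; PE[1][2] trace:
  [0] (1,2) acc=0 (h:0 v:0)
  [1] (1,2) acc=0 (h:0 v:0)
  [2] (1,2) acc=0 (h:0 v:0)
  [3] (1,2) acc=52 (h:52 v:2)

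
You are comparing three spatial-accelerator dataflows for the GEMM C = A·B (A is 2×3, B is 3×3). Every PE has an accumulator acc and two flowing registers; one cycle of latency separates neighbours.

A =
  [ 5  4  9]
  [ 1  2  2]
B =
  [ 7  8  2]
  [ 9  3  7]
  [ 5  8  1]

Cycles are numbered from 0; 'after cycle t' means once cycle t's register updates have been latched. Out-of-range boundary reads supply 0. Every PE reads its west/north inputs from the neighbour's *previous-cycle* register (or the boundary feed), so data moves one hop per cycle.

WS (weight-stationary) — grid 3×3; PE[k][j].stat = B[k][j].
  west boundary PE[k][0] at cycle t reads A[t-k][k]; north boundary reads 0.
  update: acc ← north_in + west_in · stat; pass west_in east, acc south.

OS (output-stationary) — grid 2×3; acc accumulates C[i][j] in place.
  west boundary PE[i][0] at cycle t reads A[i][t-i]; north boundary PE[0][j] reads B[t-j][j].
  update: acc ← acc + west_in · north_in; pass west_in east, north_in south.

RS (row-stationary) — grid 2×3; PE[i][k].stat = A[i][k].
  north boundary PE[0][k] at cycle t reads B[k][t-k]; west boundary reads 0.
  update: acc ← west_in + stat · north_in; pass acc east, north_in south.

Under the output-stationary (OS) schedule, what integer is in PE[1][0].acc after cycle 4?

OS (2×3). Following PE[1][0] plus its west/north inputs:
  [0] (0,0) acc=35 (h:5 v:7)
  [0] (1,0) acc=0 (h:0 v:0)
  [1] (0,0) acc=71 (h:4 v:9)
  [1] (1,0) acc=7 (h:1 v:7)
  [2] (0,0) acc=116 (h:9 v:5)
  [2] (1,0) acc=25 (h:2 v:9)
  [3] (0,0) acc=116 (h:0 v:0)
  [3] (1,0) acc=35 (h:2 v:5)
  [4] (0,0) acc=116 (h:0 v:0)
  [4] (1,0) acc=35 (h:0 v:0)

PE[1][0].acc = 35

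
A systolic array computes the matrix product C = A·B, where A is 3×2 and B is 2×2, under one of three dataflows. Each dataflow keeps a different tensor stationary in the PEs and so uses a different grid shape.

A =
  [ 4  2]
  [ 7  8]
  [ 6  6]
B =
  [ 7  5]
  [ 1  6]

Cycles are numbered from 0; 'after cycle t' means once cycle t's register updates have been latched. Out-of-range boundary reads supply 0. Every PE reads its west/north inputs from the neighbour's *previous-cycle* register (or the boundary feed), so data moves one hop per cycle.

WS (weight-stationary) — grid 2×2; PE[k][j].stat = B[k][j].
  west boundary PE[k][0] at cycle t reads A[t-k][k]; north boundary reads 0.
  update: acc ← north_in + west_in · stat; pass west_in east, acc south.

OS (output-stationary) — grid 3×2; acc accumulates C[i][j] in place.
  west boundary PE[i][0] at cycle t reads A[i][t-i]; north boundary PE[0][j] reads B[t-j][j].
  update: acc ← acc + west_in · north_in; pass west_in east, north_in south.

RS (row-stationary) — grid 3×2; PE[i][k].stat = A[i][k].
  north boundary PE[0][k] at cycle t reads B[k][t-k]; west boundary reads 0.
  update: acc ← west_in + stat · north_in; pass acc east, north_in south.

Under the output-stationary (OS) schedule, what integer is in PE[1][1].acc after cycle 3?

PE[1][1].acc = 83

Tracing OS — 3×2 array, target PE[1][1]:
  cycle 0: PE[0][1] → acc 0, east 0, south 0
  cycle 0: PE[1][0] → acc 0, east 0, south 0
  cycle 0: PE[1][1] → acc 0, east 0, south 0
  cycle 1: PE[0][1] → acc 20, east 4, south 5
  cycle 1: PE[1][0] → acc 49, east 7, south 7
  cycle 1: PE[1][1] → acc 0, east 0, south 0
  cycle 2: PE[0][1] → acc 32, east 2, south 6
  cycle 2: PE[1][0] → acc 57, east 8, south 1
  cycle 2: PE[1][1] → acc 35, east 7, south 5
  cycle 3: PE[0][1] → acc 32, east 0, south 0
  cycle 3: PE[1][0] → acc 57, east 0, south 0
  cycle 3: PE[1][1] → acc 83, east 8, south 6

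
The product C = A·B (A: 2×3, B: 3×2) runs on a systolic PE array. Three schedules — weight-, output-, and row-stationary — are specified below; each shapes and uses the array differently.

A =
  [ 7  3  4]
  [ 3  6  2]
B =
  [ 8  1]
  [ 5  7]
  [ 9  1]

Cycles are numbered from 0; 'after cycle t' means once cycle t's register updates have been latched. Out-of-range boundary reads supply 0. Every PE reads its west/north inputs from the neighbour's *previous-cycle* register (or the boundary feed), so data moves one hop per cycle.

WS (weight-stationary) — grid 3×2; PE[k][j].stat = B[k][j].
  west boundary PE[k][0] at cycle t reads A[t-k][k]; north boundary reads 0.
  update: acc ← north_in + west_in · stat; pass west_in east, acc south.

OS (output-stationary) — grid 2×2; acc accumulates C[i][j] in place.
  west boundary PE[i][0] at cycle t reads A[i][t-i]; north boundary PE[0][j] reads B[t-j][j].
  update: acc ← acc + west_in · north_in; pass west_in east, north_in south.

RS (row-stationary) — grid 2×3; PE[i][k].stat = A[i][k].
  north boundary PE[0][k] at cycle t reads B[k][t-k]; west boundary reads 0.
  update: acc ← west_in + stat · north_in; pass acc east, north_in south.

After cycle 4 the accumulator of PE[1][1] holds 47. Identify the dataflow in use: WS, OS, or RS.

dataflow = OS

WS [3×2] PE[1][1] across cycles:
  after 0 — PE[1][1] acc=0, pass-E 0, pass-S 0
  after 1 — PE[1][1] acc=0, pass-E 0, pass-S 0
  after 2 — PE[1][1] acc=28, pass-E 3, pass-S 28
  after 3 — PE[1][1] acc=45, pass-E 6, pass-S 45
  after 4 — PE[1][1] acc=0, pass-E 0, pass-S 0
OS [2×2] PE[1][1] across cycles:
  after 0 — PE[1][1] acc=0, pass-E 0, pass-S 0
  after 1 — PE[1][1] acc=0, pass-E 0, pass-S 0
  after 2 — PE[1][1] acc=3, pass-E 3, pass-S 1
  after 3 — PE[1][1] acc=45, pass-E 6, pass-S 7
  after 4 — PE[1][1] acc=47, pass-E 2, pass-S 1
RS [2×3] PE[1][1] across cycles:
  after 0 — PE[1][1] acc=0, pass-E 0, pass-S 0
  after 1 — PE[1][1] acc=0, pass-E 0, pass-S 0
  after 2 — PE[1][1] acc=54, pass-E 54, pass-S 5
  after 3 — PE[1][1] acc=45, pass-E 45, pass-S 7
  after 4 — PE[1][1] acc=0, pass-E 0, pass-S 0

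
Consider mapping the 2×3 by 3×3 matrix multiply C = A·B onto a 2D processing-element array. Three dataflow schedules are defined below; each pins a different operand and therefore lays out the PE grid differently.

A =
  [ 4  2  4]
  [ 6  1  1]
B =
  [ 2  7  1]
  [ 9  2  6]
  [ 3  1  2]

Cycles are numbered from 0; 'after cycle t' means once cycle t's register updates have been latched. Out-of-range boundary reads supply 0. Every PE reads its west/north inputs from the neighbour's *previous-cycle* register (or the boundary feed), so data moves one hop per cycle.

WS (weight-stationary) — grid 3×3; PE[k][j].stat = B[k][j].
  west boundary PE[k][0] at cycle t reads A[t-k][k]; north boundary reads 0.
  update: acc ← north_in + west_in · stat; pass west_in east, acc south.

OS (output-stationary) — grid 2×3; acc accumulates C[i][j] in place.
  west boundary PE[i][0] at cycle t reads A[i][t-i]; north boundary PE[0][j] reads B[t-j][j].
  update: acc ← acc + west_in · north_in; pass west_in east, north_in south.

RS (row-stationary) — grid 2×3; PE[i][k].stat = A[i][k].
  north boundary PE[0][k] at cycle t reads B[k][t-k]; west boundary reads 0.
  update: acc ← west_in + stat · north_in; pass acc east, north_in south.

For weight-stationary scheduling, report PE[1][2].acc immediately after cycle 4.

PE[1][2].acc = 12

WS on a 3×3 grid — tracing PE[1][2] and its feeders:
  c0 r0c2: 0 / 0 / 0
  c0 r1c1: 0 / 0 / 0
  c0 r1c2: 0 / 0 / 0
  c1 r0c2: 0 / 0 / 0
  c1 r1c1: 0 / 0 / 0
  c1 r1c2: 0 / 0 / 0
  c2 r0c2: 4 / 4 / 4
  c2 r1c1: 32 / 2 / 32
  c2 r1c2: 0 / 0 / 0
  c3 r0c2: 6 / 6 / 6
  c3 r1c1: 44 / 1 / 44
  c3 r1c2: 16 / 2 / 16
  c4 r0c2: 0 / 0 / 0
  c4 r1c1: 0 / 0 / 0
  c4 r1c2: 12 / 1 / 12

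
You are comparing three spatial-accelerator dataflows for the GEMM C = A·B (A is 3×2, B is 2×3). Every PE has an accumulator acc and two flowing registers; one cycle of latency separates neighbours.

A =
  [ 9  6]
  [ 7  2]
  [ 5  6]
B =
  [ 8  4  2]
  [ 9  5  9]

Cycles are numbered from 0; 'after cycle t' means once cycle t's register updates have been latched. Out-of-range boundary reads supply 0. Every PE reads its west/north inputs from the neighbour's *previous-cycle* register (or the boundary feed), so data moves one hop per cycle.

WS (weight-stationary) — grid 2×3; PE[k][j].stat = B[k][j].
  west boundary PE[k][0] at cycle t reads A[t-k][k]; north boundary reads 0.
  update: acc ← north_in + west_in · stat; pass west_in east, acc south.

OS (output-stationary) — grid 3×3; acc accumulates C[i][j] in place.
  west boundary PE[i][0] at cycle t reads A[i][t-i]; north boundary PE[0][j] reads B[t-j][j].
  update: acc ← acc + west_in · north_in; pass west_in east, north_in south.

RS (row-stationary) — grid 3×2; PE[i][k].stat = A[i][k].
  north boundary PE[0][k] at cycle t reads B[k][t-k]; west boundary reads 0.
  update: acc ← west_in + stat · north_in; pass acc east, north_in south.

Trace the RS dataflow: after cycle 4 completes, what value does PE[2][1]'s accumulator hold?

Tracing RS — 3×2 array, target PE[2][1]:
  after 0 — PE[1][1] acc=0, pass-E 0, pass-S 0
  after 0 — PE[2][0] acc=0, pass-E 0, pass-S 0
  after 0 — PE[2][1] acc=0, pass-E 0, pass-S 0
  after 1 — PE[1][1] acc=0, pass-E 0, pass-S 0
  after 1 — PE[2][0] acc=0, pass-E 0, pass-S 0
  after 1 — PE[2][1] acc=0, pass-E 0, pass-S 0
  after 2 — PE[1][1] acc=74, pass-E 74, pass-S 9
  after 2 — PE[2][0] acc=40, pass-E 40, pass-S 8
  after 2 — PE[2][1] acc=0, pass-E 0, pass-S 0
  after 3 — PE[1][1] acc=38, pass-E 38, pass-S 5
  after 3 — PE[2][0] acc=20, pass-E 20, pass-S 4
  after 3 — PE[2][1] acc=94, pass-E 94, pass-S 9
  after 4 — PE[1][1] acc=32, pass-E 32, pass-S 9
  after 4 — PE[2][0] acc=10, pass-E 10, pass-S 2
  after 4 — PE[2][1] acc=50, pass-E 50, pass-S 5

PE[2][1].acc = 50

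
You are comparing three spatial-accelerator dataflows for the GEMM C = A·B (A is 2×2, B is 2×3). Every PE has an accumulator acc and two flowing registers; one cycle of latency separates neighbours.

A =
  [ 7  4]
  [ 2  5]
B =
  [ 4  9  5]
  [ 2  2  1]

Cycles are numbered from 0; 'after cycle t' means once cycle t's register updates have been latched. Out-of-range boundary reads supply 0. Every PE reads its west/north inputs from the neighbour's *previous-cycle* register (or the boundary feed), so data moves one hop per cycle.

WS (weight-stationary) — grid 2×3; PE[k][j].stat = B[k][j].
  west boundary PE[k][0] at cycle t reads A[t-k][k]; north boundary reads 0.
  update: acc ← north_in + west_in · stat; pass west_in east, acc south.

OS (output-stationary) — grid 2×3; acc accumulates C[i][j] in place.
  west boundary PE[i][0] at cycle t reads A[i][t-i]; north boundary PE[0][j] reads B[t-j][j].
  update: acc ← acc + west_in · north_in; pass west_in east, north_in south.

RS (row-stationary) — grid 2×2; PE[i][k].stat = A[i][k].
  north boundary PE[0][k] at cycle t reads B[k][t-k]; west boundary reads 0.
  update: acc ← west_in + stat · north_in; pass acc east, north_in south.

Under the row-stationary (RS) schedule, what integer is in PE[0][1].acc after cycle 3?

PE[0][1].acc = 39

RS (2×2). Following PE[0][1] plus its west/north inputs:
  cycle 0: PE[0][0] → acc 28, east 28, south 4
  cycle 0: PE[0][1] → acc 0, east 0, south 0
  cycle 1: PE[0][0] → acc 63, east 63, south 9
  cycle 1: PE[0][1] → acc 36, east 36, south 2
  cycle 2: PE[0][0] → acc 35, east 35, south 5
  cycle 2: PE[0][1] → acc 71, east 71, south 2
  cycle 3: PE[0][0] → acc 0, east 0, south 0
  cycle 3: PE[0][1] → acc 39, east 39, south 1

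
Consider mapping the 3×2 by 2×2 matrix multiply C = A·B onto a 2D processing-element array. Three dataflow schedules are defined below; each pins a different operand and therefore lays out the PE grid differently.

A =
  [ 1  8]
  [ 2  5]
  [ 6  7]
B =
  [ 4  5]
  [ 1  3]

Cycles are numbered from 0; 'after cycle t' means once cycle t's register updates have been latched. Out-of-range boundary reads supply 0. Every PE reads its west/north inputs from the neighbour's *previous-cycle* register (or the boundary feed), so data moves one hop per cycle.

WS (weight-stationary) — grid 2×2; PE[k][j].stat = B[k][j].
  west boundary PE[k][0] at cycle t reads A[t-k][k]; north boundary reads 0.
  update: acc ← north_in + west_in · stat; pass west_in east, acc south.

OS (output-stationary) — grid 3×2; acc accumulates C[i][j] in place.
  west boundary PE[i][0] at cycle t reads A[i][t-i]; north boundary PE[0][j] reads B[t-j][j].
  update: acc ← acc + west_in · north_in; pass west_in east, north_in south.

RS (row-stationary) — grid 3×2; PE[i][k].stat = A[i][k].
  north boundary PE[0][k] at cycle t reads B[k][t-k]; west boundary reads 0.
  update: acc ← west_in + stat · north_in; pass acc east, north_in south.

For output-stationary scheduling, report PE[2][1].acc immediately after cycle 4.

PE[2][1].acc = 51

OS on a 3×2 grid — tracing PE[2][1] and its feeders:
  t=0 PE[1][1]: acc=0 h=0 v=0
  t=0 PE[2][0]: acc=0 h=0 v=0
  t=0 PE[2][1]: acc=0 h=0 v=0
  t=1 PE[1][1]: acc=0 h=0 v=0
  t=1 PE[2][0]: acc=0 h=0 v=0
  t=1 PE[2][1]: acc=0 h=0 v=0
  t=2 PE[1][1]: acc=10 h=2 v=5
  t=2 PE[2][0]: acc=24 h=6 v=4
  t=2 PE[2][1]: acc=0 h=0 v=0
  t=3 PE[1][1]: acc=25 h=5 v=3
  t=3 PE[2][0]: acc=31 h=7 v=1
  t=3 PE[2][1]: acc=30 h=6 v=5
  t=4 PE[1][1]: acc=25 h=0 v=0
  t=4 PE[2][0]: acc=31 h=0 v=0
  t=4 PE[2][1]: acc=51 h=7 v=3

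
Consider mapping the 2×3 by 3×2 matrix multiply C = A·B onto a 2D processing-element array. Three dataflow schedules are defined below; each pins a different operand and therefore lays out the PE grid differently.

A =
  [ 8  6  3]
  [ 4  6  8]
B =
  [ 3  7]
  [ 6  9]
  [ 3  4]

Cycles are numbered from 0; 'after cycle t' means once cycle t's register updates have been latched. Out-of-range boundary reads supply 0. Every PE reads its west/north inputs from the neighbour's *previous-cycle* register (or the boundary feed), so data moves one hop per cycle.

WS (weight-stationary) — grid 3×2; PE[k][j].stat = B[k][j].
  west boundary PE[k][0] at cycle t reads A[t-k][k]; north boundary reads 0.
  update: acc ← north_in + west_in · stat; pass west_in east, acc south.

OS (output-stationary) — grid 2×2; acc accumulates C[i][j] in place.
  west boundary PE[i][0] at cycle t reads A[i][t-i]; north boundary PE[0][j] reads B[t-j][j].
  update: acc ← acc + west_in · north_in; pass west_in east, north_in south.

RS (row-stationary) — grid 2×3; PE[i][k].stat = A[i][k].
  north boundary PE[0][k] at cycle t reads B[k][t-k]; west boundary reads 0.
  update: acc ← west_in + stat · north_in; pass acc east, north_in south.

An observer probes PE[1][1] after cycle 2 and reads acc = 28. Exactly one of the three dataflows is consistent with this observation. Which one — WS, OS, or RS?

dataflow = OS

— WS: 3×2; PE[1][1] trace:
  [0] (1,1) acc=0 (h:0 v:0)
  [1] (1,1) acc=0 (h:0 v:0)
  [2] (1,1) acc=110 (h:6 v:110)
— OS: 2×2; PE[1][1] trace:
  [0] (1,1) acc=0 (h:0 v:0)
  [1] (1,1) acc=0 (h:0 v:0)
  [2] (1,1) acc=28 (h:4 v:7)
— RS: 2×3; PE[1][1] trace:
  [0] (1,1) acc=0 (h:0 v:0)
  [1] (1,1) acc=0 (h:0 v:0)
  [2] (1,1) acc=48 (h:48 v:6)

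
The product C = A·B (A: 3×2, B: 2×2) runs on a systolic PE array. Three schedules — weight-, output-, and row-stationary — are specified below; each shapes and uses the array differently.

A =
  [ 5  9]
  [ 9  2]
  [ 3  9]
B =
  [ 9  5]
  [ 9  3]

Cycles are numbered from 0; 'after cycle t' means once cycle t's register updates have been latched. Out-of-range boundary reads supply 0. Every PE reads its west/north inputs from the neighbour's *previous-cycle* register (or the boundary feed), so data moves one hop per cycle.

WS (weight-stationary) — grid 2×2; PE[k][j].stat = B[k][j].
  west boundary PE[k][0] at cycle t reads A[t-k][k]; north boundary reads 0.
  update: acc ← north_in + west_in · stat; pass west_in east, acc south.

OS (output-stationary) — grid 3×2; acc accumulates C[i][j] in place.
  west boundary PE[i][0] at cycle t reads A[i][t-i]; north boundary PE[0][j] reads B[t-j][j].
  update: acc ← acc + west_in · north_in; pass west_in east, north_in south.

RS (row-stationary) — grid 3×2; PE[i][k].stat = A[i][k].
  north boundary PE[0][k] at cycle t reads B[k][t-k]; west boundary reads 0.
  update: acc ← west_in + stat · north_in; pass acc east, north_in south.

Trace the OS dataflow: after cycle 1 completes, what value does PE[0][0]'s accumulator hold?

Tracing OS — 3×2 array, target PE[0][0]:
  t=0 PE[0][0]: acc=45 h=5 v=9
  t=1 PE[0][0]: acc=126 h=9 v=9

PE[0][0].acc = 126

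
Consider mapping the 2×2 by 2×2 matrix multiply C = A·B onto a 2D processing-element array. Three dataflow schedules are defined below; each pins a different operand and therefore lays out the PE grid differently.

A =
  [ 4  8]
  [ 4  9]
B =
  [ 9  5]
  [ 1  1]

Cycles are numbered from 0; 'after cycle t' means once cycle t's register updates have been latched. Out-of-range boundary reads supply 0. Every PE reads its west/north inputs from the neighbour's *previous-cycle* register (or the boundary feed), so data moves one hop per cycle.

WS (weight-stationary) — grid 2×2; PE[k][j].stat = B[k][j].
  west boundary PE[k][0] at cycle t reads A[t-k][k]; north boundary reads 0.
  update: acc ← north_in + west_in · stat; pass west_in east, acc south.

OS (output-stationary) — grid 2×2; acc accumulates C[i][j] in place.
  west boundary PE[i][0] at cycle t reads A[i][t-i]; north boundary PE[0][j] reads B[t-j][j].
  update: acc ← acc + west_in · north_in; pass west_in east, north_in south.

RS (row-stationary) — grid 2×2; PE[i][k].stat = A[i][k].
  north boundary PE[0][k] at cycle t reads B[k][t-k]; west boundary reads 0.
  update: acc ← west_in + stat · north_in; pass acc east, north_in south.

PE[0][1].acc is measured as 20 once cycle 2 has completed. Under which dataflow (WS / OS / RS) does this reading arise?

dataflow = WS

— WS: 2×2; PE[0][1] trace:
  after 0 — PE[0][1] acc=0, pass-E 0, pass-S 0
  after 1 — PE[0][1] acc=20, pass-E 4, pass-S 20
  after 2 — PE[0][1] acc=20, pass-E 4, pass-S 20
— OS: 2×2; PE[0][1] trace:
  after 0 — PE[0][1] acc=0, pass-E 0, pass-S 0
  after 1 — PE[0][1] acc=20, pass-E 4, pass-S 5
  after 2 — PE[0][1] acc=28, pass-E 8, pass-S 1
— RS: 2×2; PE[0][1] trace:
  after 0 — PE[0][1] acc=0, pass-E 0, pass-S 0
  after 1 — PE[0][1] acc=44, pass-E 44, pass-S 1
  after 2 — PE[0][1] acc=28, pass-E 28, pass-S 1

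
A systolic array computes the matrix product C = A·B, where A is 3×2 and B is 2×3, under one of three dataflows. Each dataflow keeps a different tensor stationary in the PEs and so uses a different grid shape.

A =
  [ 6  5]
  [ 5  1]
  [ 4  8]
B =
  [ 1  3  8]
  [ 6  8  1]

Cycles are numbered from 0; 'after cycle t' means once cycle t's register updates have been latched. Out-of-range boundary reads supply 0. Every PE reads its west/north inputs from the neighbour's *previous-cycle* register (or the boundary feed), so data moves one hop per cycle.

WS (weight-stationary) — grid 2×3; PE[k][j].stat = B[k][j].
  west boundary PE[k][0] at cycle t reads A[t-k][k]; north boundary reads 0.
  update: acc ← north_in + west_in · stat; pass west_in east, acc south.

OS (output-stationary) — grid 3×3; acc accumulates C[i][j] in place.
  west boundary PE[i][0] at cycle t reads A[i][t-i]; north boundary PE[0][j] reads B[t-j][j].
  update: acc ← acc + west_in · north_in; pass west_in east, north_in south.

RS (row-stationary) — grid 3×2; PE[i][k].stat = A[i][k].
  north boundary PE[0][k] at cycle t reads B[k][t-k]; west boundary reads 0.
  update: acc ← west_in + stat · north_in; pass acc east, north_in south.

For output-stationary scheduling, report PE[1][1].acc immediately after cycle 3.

Tracing OS — 3×3 array, target PE[1][1]:
  @0  [0,1]  acc 0  |  →0  ↓0
  @0  [1,0]  acc 0  |  →0  ↓0
  @0  [1,1]  acc 0  |  →0  ↓0
  @1  [0,1]  acc 18  |  →6  ↓3
  @1  [1,0]  acc 5  |  →5  ↓1
  @1  [1,1]  acc 0  |  →0  ↓0
  @2  [0,1]  acc 58  |  →5  ↓8
  @2  [1,0]  acc 11  |  →1  ↓6
  @2  [1,1]  acc 15  |  →5  ↓3
  @3  [0,1]  acc 58  |  →0  ↓0
  @3  [1,0]  acc 11  |  →0  ↓0
  @3  [1,1]  acc 23  |  →1  ↓8

PE[1][1].acc = 23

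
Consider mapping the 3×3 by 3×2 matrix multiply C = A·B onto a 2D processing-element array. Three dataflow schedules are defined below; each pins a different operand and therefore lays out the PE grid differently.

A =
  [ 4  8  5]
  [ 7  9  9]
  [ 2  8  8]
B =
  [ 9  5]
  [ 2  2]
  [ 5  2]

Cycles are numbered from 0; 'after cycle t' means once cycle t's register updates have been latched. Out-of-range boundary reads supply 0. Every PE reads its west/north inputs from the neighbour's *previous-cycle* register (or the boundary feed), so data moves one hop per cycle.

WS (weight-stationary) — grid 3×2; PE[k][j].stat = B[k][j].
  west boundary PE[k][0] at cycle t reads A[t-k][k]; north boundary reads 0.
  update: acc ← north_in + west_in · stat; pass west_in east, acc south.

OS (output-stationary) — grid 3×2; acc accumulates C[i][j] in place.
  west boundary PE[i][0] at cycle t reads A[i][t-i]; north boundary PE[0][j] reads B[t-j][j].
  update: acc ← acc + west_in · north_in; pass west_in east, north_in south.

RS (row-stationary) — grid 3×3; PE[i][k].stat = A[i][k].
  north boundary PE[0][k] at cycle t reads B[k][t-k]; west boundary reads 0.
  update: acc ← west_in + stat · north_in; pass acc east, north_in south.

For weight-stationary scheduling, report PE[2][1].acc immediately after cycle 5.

WS on a 3×2 grid — tracing PE[2][1] and its feeders:
  after 0 — PE[1][1] acc=0, pass-E 0, pass-S 0
  after 0 — PE[2][0] acc=0, pass-E 0, pass-S 0
  after 0 — PE[2][1] acc=0, pass-E 0, pass-S 0
  after 1 — PE[1][1] acc=0, pass-E 0, pass-S 0
  after 1 — PE[2][0] acc=0, pass-E 0, pass-S 0
  after 1 — PE[2][1] acc=0, pass-E 0, pass-S 0
  after 2 — PE[1][1] acc=36, pass-E 8, pass-S 36
  after 2 — PE[2][0] acc=77, pass-E 5, pass-S 77
  after 2 — PE[2][1] acc=0, pass-E 0, pass-S 0
  after 3 — PE[1][1] acc=53, pass-E 9, pass-S 53
  after 3 — PE[2][0] acc=126, pass-E 9, pass-S 126
  after 3 — PE[2][1] acc=46, pass-E 5, pass-S 46
  after 4 — PE[1][1] acc=26, pass-E 8, pass-S 26
  after 4 — PE[2][0] acc=74, pass-E 8, pass-S 74
  after 4 — PE[2][1] acc=71, pass-E 9, pass-S 71
  after 5 — PE[1][1] acc=0, pass-E 0, pass-S 0
  after 5 — PE[2][0] acc=0, pass-E 0, pass-S 0
  after 5 — PE[2][1] acc=42, pass-E 8, pass-S 42

PE[2][1].acc = 42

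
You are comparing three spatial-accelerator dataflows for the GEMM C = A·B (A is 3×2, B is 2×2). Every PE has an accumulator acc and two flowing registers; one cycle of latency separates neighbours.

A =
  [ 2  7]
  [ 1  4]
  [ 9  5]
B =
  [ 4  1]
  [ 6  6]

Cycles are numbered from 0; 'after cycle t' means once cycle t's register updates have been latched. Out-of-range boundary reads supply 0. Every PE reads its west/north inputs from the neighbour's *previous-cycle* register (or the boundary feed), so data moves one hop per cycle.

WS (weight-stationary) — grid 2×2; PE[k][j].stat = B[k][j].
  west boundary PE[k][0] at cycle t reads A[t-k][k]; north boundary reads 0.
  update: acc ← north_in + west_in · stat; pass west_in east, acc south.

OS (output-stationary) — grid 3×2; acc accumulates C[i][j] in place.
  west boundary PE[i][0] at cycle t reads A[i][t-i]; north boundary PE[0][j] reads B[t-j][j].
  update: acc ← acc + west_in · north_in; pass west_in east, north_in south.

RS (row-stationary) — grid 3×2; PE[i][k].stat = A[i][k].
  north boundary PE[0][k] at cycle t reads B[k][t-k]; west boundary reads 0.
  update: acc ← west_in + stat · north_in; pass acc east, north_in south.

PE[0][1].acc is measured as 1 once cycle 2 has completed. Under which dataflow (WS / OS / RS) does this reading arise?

Under WS (2×2), PE[0][1]:
  step 0 · PE0,1: acc=0; fwd→0 fwd↓0
  step 1 · PE0,1: acc=2; fwd→2 fwd↓2
  step 2 · PE0,1: acc=1; fwd→1 fwd↓1
Under OS (3×2), PE[0][1]:
  step 0 · PE0,1: acc=0; fwd→0 fwd↓0
  step 1 · PE0,1: acc=2; fwd→2 fwd↓1
  step 2 · PE0,1: acc=44; fwd→7 fwd↓6
Under RS (3×2), PE[0][1]:
  step 0 · PE0,1: acc=0; fwd→0 fwd↓0
  step 1 · PE0,1: acc=50; fwd→50 fwd↓6
  step 2 · PE0,1: acc=44; fwd→44 fwd↓6

dataflow = WS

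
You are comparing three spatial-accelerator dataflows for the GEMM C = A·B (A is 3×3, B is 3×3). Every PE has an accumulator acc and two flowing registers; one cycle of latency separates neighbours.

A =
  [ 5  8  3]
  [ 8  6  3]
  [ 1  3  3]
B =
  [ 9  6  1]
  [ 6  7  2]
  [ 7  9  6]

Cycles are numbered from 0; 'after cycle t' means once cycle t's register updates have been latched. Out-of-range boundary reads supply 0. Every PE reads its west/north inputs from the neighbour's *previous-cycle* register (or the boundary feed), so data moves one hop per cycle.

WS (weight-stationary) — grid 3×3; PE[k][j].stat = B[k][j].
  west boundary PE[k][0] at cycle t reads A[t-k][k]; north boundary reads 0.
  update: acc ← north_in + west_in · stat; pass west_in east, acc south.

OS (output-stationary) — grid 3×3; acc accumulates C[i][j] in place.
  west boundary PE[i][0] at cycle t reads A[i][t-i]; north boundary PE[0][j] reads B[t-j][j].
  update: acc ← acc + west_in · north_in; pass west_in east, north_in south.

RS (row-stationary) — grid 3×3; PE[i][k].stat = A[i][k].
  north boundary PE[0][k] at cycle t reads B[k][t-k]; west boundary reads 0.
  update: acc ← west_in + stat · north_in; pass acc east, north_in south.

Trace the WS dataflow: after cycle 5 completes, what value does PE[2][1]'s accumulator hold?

PE[2][1].acc = 54

WS 3×3: PE[2][1] cycle-by-cycle (with neighbour feeds):
  @0  [1,1]  acc 0  |  →0  ↓0
  @0  [2,0]  acc 0  |  →0  ↓0
  @0  [2,1]  acc 0  |  →0  ↓0
  @1  [1,1]  acc 0  |  →0  ↓0
  @1  [2,0]  acc 0  |  →0  ↓0
  @1  [2,1]  acc 0  |  →0  ↓0
  @2  [1,1]  acc 86  |  →8  ↓86
  @2  [2,0]  acc 114  |  →3  ↓114
  @2  [2,1]  acc 0  |  →0  ↓0
  @3  [1,1]  acc 90  |  →6  ↓90
  @3  [2,0]  acc 129  |  →3  ↓129
  @3  [2,1]  acc 113  |  →3  ↓113
  @4  [1,1]  acc 27  |  →3  ↓27
  @4  [2,0]  acc 48  |  →3  ↓48
  @4  [2,1]  acc 117  |  →3  ↓117
  @5  [1,1]  acc 0  |  →0  ↓0
  @5  [2,0]  acc 0  |  →0  ↓0
  @5  [2,1]  acc 54  |  →3  ↓54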